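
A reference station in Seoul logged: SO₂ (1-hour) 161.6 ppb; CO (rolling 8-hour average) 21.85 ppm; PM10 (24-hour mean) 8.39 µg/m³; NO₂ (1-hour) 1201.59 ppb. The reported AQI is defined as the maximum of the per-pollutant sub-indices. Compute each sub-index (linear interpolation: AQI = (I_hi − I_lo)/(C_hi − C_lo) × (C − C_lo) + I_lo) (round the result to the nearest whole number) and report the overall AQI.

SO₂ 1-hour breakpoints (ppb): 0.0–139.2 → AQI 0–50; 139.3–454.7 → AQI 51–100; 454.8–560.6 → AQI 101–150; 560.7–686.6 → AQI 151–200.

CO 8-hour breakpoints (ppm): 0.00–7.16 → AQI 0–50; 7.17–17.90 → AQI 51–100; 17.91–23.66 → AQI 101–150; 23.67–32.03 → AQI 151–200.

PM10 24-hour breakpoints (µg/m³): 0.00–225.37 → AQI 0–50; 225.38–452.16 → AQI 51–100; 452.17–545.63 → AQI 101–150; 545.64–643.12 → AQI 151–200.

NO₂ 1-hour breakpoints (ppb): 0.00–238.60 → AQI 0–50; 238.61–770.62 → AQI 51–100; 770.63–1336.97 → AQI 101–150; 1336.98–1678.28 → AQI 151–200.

138

SO₂: row 139.3–454.7 (AQI 51–100). (100−51)·(161.6−139.3)/(454.7−139.3) + 51 = 49·22.3/315.4 + 51 ≈ 54.46 → 54.
CO: 21.85 lies in 17.91–23.66, so I_lo=101, I_hi=150, C_lo=17.91, C_hi=23.66.
(150−101)/(23.66−17.91) × (21.85−17.91) + 101 = 49/5.75 × 3.94 + 101 ≈ 134.58 → 135.
PM10: row 0.00–225.37 (AQI 0–50). (50−0)·(8.39−0.00)/(225.37−0.00) + 0 = 50·8.39/225.37 + 0 ≈ 1.86 → 2.
NO₂ 1201.59: bracket 770.63–1336.97 → index 101–150; slope 49/566.34, offset 430.96.
AQI = 101 + 49/566.34·430.96 ≈ 138.29 ⇒ 138.
Sub-indices: SO₂→54, CO→135, PM10→2, NO₂→138. Overall AQI = max = 138; dominant pollutant is NO₂.
AQI 138: Unhealthy for Sensitive Groups.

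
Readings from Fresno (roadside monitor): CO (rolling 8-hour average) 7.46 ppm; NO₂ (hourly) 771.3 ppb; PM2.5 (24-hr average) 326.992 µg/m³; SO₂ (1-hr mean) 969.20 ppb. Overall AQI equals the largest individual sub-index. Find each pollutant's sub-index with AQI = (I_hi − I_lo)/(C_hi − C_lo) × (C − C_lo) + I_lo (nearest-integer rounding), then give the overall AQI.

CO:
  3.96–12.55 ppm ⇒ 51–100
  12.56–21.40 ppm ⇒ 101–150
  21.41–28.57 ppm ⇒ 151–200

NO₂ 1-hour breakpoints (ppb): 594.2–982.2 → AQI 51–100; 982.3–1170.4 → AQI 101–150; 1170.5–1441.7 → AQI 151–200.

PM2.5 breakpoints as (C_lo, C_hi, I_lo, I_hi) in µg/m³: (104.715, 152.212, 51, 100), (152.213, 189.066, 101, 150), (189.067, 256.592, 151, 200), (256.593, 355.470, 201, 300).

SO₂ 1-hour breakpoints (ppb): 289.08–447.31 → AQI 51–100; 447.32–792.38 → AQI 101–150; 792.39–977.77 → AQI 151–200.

271

CO: row 3.96–12.55 (AQI 51–100). (100−51)·(7.46−3.96)/(12.55−3.96) + 51 = 49·3.50/8.59 + 51 ≈ 70.97 → 71.
NO₂ 771.3: bracket 594.2–982.2 → index 51–100; slope 49/388.0, offset 177.1.
AQI = 51 + 49/388.0·177.1 ≈ 73.37 ⇒ 73.
PM2.5: 326.992 ∈ [256.593, 355.470] ↔ index [201, 300].
201 + (326.992−256.593)·(300−201)/(355.470−256.593) = 201 + 70.399·99/98.877 ≈ 271.49, so AQI = 271.
SO₂: row 792.39–977.77 (AQI 151–200). (200−151)·(969.20−792.39)/(977.77−792.39) + 151 = 49·176.81/185.38 + 151 ≈ 197.73 → 198.
Sub-indices: CO→71, NO₂→73, PM2.5→271, SO₂→198. Overall AQI = max = 271; dominant pollutant is PM2.5.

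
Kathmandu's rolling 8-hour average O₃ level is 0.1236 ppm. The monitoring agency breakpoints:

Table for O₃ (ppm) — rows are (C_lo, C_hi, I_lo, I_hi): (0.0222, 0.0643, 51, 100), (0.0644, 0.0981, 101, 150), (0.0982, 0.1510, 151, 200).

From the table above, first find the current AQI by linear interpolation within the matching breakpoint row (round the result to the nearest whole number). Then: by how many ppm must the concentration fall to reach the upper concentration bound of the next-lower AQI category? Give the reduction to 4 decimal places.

0.0255

O₃: 0.1236 lies in 0.0982–0.1510, so I_lo=151, I_hi=200, C_lo=0.0982, C_hi=0.1510.
(200−151)/(0.1510−0.0982) × (0.1236−0.0982) + 151 = 49/0.0528 × 0.0254 + 151 ≈ 174.57 → 175.
Current AQI 175 is in the Unhealthy range (151–200). The next-lower category tops out at AQI 150, whose upper concentration bound is 0.0981 ppm.
Reduction needed = 0.1236 − 0.0981 = 0.0255 ppm.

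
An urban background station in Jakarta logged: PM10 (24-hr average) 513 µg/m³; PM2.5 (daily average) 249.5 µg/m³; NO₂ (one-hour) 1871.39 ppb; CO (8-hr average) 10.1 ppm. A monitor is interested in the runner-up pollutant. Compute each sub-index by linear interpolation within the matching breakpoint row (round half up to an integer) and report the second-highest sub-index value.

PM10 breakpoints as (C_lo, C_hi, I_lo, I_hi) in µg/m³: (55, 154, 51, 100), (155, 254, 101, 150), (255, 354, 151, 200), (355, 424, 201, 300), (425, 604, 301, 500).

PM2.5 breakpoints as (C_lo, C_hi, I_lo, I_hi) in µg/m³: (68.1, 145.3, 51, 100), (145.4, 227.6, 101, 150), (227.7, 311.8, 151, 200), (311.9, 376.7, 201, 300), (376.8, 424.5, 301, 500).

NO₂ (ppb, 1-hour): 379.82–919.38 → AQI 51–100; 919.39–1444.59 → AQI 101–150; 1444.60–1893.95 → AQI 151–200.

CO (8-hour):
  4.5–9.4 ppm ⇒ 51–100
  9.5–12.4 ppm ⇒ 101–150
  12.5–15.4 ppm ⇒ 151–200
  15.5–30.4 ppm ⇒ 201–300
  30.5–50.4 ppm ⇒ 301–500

198

PM10: 513 lies in 425–604, so I_lo=301, I_hi=500, C_lo=425, C_hi=604.
(500−301)/(604−425) × (513−425) + 301 = 199/179 × 88 + 301 ≈ 398.83 → 399.
PM2.5: row 227.7–311.8 (AQI 151–200). (200−151)·(249.5−227.7)/(311.8−227.7) + 151 = 49·21.8/84.1 + 151 ≈ 163.70 → 164.
NO₂: 1871.39 ∈ [1444.60, 1893.95] ↔ index [151, 200].
151 + (1871.39−1444.60)·(200−151)/(1893.95−1444.60) = 151 + 426.79·49/449.35 ≈ 197.54, so AQI = 198.
CO: 10.1 ∈ [9.5, 12.4] ↔ index [101, 150].
101 + (10.1−9.5)·(150−101)/(12.4−9.5) = 101 + 0.6·49/2.9 ≈ 111.14, so AQI = 111.
Sub-indices: PM10→399, PM2.5→164, NO₂→198, CO→111. Ranked high→low: 399, 198, 164, 111. Second-highest sub-index = 198.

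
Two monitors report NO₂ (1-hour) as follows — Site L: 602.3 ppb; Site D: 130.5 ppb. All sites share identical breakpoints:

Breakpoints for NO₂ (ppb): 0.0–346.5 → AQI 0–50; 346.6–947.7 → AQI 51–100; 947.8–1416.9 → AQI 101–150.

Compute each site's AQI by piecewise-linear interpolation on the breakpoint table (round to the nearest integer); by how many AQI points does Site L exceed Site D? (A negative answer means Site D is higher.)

Site L: row 346.6–947.7 (AQI 51–100). (100−51)·(602.3−346.6)/(947.7−346.6) + 51 = 49·255.7/601.1 + 51 ≈ 71.84 → 72.
Site D: row 0.0–346.5 (AQI 0–50). (50−0)·(130.5−0.0)/(346.5−0.0) + 0 = 50·130.5/346.5 + 0 ≈ 18.83 → 19.
AQIs: Site L=72, Site D=19. Site L (72) − Site D (19) = 53.

53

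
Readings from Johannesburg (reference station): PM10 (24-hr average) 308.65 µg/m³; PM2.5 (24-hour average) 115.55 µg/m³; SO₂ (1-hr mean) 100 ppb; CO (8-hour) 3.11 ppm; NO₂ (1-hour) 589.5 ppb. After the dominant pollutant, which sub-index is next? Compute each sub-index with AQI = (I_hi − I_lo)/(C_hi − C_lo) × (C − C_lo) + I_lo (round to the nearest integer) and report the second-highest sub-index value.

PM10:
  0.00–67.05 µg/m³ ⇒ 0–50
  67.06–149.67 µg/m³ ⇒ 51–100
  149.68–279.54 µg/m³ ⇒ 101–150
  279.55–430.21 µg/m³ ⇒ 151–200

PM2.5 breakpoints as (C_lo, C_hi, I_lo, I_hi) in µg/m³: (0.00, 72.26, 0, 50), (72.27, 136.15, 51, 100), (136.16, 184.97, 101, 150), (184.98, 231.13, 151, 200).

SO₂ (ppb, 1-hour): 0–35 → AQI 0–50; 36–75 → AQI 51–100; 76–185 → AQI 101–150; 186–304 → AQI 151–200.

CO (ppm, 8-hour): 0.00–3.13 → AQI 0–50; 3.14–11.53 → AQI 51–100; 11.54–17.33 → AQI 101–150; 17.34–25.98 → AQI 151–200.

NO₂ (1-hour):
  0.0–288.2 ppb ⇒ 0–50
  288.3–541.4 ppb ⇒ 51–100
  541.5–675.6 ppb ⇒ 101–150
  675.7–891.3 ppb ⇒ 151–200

119

PM10: row 279.55–430.21 (AQI 151–200). (200−151)·(308.65−279.55)/(430.21−279.55) + 151 = 49·29.10/150.66 + 151 ≈ 160.46 → 160.
PM2.5 115.55: bracket 72.27–136.15 → index 51–100; slope 49/63.88, offset 43.28.
AQI = 51 + 49/63.88·43.28 ≈ 84.20 ⇒ 84.
SO₂ 100: bracket 76–185 → index 101–150; slope 49/109, offset 24.
AQI = 101 + 49/109·24 ≈ 111.79 ⇒ 112.
CO: 3.11 ∈ [0.00, 3.13] ↔ index [0, 50].
0 + (3.11−0.00)·(50−0)/(3.13−0.00) = 0 + 3.11·50/3.13 ≈ 49.68, so AQI = 50.
NO₂: 589.5 lies in 541.5–675.6, so I_lo=101, I_hi=150, C_lo=541.5, C_hi=675.6.
(150−101)/(675.6−541.5) × (589.5−541.5) + 101 = 49/134.1 × 48.0 + 101 ≈ 118.54 → 119.
Sub-indices: PM10→160, PM2.5→84, SO₂→112, CO→50, NO₂→119. Ranked high→low: 160, 119, 112, 84, 50. Second-highest sub-index = 119.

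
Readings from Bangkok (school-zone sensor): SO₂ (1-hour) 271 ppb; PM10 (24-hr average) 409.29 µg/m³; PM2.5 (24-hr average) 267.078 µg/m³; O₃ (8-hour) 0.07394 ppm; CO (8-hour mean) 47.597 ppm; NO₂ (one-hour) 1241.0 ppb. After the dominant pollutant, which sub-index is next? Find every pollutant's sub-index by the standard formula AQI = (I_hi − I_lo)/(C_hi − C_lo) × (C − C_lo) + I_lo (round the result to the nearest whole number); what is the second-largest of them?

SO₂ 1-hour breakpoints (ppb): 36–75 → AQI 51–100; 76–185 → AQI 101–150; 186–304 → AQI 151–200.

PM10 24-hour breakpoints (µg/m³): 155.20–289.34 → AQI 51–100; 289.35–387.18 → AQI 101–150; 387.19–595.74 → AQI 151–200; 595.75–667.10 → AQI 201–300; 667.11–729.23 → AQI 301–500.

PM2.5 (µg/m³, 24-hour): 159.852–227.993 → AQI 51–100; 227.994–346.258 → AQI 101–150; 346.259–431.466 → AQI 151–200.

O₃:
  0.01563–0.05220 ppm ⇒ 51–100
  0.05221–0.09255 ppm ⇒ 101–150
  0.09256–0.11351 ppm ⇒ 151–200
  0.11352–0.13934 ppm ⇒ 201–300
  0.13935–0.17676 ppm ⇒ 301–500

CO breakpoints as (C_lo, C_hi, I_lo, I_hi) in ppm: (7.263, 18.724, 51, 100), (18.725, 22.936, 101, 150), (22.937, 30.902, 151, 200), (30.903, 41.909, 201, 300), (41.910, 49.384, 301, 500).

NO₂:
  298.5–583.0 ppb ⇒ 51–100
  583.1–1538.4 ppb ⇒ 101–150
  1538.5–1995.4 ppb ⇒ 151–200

186

SO₂: row 186–304 (AQI 151–200). (200−151)·(271−186)/(304−186) + 151 = 49·85/118 + 151 ≈ 186.30 → 186.
PM10: 409.29 ∈ [387.19, 595.74] ↔ index [151, 200].
151 + (409.29−387.19)·(200−151)/(595.74−387.19) = 151 + 22.10·49/208.55 ≈ 156.19, so AQI = 156.
PM2.5 267.078: bracket 227.994–346.258 → index 101–150; slope 49/118.264, offset 39.084.
AQI = 101 + 49/118.264·39.084 ≈ 117.19 ⇒ 117.
O₃: 0.07394 ∈ [0.05221, 0.09255] ↔ index [101, 150].
101 + (0.07394−0.05221)·(150−101)/(0.09255−0.05221) = 101 + 0.02173·49/0.04034 ≈ 127.39, so AQI = 127.
CO: row 41.910–49.384 (AQI 301–500). (500−301)·(47.597−41.910)/(49.384−41.910) + 301 = 199·5.687/7.474 + 301 ≈ 452.42 → 452.
NO₂: 1241.0 lies in 583.1–1538.4, so I_lo=101, I_hi=150, C_lo=583.1, C_hi=1538.4.
(150−101)/(1538.4−583.1) × (1241.0−583.1) + 101 = 49/955.3 × 657.9 + 101 ≈ 134.75 → 135.
Sub-indices: SO₂→186, PM10→156, PM2.5→117, O₃→127, CO→452, NO₂→135. Ranked high→low: 452, 186, 156, 135, 127, 117. Second-highest sub-index = 186.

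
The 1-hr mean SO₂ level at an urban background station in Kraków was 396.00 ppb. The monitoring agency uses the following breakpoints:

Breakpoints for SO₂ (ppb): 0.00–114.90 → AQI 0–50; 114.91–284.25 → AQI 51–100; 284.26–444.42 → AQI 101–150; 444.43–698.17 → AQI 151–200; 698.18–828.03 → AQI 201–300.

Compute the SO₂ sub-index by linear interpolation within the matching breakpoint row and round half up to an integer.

135

SO₂: row 284.26–444.42 (AQI 101–150). (150−101)·(396.00−284.26)/(444.42−284.26) + 101 = 49·111.74/160.16 + 101 ≈ 135.19 → 135.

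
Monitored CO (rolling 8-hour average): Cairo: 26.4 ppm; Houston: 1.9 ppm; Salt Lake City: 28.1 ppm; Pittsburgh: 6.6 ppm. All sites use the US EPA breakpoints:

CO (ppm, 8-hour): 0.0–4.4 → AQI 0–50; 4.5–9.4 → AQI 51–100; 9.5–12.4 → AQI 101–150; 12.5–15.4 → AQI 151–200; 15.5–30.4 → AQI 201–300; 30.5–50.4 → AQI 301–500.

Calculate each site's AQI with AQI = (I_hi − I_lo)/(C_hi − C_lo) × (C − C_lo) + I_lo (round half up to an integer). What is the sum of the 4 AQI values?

652

Cairo: 26.4 lies in 15.5–30.4, so I_lo=201, I_hi=300, C_lo=15.5, C_hi=30.4.
(300−201)/(30.4−15.5) × (26.4−15.5) + 201 = 99/14.9 × 10.9 + 201 ≈ 273.42 → 273.
Houston: row 0.0–4.4 (AQI 0–50). (50−0)·(1.9−0.0)/(4.4−0.0) + 0 = 50·1.9/4.4 + 0 ≈ 21.59 → 22.
Salt Lake City: 28.1 ∈ [15.5, 30.4] ↔ index [201, 300].
201 + (28.1−15.5)·(300−201)/(30.4−15.5) = 201 + 12.6·99/14.9 ≈ 284.72, so AQI = 285.
Pittsburgh: row 4.5–9.4 (AQI 51–100). (100−51)·(6.6−4.5)/(9.4−4.5) + 51 = 49·2.1/4.9 + 51 ≈ 72.00 → 72.
AQIs: Cairo=273, Houston=22, Salt Lake City=285, Pittsburgh=72. Sum = 273 + 22 + 285 + 72 = 652.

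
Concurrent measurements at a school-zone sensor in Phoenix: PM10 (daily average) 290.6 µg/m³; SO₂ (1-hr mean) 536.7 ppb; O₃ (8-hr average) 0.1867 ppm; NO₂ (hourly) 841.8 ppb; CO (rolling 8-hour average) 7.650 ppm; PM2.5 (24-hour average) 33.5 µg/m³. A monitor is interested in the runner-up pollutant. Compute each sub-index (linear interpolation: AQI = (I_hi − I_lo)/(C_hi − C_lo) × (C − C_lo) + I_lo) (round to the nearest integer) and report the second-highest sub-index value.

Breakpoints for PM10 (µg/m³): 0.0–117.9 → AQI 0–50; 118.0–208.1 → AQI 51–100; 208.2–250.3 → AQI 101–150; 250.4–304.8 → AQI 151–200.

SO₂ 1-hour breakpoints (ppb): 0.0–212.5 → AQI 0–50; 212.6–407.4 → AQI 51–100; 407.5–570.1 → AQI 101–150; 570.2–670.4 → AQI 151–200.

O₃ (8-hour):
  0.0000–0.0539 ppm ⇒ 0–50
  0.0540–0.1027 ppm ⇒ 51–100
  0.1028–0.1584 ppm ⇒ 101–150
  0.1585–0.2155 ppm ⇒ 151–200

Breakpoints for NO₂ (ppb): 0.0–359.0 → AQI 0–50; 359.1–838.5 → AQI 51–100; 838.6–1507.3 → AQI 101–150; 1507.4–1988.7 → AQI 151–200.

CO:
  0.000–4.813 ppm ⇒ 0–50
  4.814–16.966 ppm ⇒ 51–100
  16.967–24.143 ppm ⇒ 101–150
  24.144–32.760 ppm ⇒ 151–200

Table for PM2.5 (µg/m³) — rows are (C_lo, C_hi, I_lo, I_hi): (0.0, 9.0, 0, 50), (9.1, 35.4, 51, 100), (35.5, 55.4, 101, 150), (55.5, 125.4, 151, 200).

PM10 290.6: bracket 250.4–304.8 → index 151–200; slope 49/54.4, offset 40.2.
AQI = 151 + 49/54.4·40.2 ≈ 187.21 ⇒ 187.
SO₂: 536.7 lies in 407.5–570.1, so I_lo=101, I_hi=150, C_lo=407.5, C_hi=570.1.
(150−101)/(570.1−407.5) × (536.7−407.5) + 101 = 49/162.6 × 129.2 + 101 ≈ 139.93 → 140.
O₃ 0.1867: bracket 0.1585–0.2155 → index 151–200; slope 49/0.0570, offset 0.0282.
AQI = 151 + 49/0.0570·0.0282 ≈ 175.24 ⇒ 175.
NO₂ 841.8: bracket 838.6–1507.3 → index 101–150; slope 49/668.7, offset 3.2.
AQI = 101 + 49/668.7·3.2 ≈ 101.23 ⇒ 101.
CO: 7.650 lies in 4.814–16.966, so I_lo=51, I_hi=100, C_lo=4.814, C_hi=16.966.
(100−51)/(16.966−4.814) × (7.650−4.814) + 51 = 49/12.152 × 2.836 + 51 ≈ 62.44 → 62.
PM2.5: row 9.1–35.4 (AQI 51–100). (100−51)·(33.5−9.1)/(35.4−9.1) + 51 = 49·24.4/26.3 + 51 ≈ 96.46 → 96.
Sub-indices: PM10→187, SO₂→140, O₃→175, NO₂→101, CO→62, PM2.5→96. Ranked high→low: 187, 175, 140, 101, 96, 62. Second-highest sub-index = 175.

175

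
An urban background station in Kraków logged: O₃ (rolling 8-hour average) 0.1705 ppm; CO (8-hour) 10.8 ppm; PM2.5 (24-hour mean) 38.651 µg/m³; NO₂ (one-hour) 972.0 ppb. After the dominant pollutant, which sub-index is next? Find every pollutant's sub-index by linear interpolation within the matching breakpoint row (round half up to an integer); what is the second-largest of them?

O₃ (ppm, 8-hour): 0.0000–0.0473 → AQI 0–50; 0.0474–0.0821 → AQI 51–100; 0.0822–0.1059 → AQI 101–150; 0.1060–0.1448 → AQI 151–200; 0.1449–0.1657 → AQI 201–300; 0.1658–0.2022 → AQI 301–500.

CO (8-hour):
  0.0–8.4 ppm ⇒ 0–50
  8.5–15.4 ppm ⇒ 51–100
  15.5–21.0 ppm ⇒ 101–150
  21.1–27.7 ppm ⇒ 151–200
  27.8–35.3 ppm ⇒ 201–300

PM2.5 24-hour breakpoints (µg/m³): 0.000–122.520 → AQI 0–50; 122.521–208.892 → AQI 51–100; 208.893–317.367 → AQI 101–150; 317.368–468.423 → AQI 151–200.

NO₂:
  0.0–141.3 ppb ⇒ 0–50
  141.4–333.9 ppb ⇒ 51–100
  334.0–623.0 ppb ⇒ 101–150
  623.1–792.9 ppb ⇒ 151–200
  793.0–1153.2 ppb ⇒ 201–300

250

O₃ 0.1705: bracket 0.1658–0.2022 → index 301–500; slope 199/0.0364, offset 0.0047.
AQI = 301 + 199/0.0364·0.0047 ≈ 326.70 ⇒ 327.
CO: row 8.5–15.4 (AQI 51–100). (100−51)·(10.8−8.5)/(15.4−8.5) + 51 = 49·2.3/6.9 + 51 ≈ 67.33 → 67.
PM2.5: row 0.000–122.520 (AQI 0–50). (50−0)·(38.651−0.000)/(122.520−0.000) + 0 = 50·38.651/122.520 + 0 ≈ 15.77 → 16.
NO₂: row 793.0–1153.2 (AQI 201–300). (300−201)·(972.0−793.0)/(1153.2−793.0) + 201 = 99·179.0/360.2 + 201 ≈ 250.20 → 250.
Sub-indices: O₃→327, CO→67, PM2.5→16, NO₂→250. Ranked high→low: 327, 250, 67, 16. Second-highest sub-index = 250.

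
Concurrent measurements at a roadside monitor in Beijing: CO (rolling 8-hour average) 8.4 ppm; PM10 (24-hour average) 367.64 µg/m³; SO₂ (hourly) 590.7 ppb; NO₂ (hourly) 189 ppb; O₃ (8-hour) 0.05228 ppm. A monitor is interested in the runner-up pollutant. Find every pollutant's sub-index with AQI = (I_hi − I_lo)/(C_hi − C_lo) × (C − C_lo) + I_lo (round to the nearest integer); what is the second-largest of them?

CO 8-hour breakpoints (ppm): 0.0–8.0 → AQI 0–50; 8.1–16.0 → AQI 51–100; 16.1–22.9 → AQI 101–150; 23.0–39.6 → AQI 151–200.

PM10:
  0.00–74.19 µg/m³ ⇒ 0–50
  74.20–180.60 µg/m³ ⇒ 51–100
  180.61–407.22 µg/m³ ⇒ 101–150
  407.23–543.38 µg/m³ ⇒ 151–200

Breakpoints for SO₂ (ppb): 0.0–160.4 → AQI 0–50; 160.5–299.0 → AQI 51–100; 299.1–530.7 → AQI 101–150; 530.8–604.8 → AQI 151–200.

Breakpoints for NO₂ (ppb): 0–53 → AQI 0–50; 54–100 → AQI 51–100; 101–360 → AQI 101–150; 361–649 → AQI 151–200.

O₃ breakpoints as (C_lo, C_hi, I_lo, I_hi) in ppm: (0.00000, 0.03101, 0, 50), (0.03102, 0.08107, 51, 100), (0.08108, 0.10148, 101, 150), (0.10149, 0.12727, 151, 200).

141

CO: 8.4 lies in 8.1–16.0, so I_lo=51, I_hi=100, C_lo=8.1, C_hi=16.0.
(100−51)/(16.0−8.1) × (8.4−8.1) + 51 = 49/7.9 × 0.3 + 51 ≈ 52.86 → 53.
PM10: 367.64 ∈ [180.61, 407.22] ↔ index [101, 150].
101 + (367.64−180.61)·(150−101)/(407.22−180.61) = 101 + 187.03·49/226.61 ≈ 141.44, so AQI = 141.
SO₂: 590.7 lies in 530.8–604.8, so I_lo=151, I_hi=200, C_lo=530.8, C_hi=604.8.
(200−151)/(604.8−530.8) × (590.7−530.8) + 151 = 49/74.0 × 59.9 + 151 ≈ 190.66 → 191.
NO₂: row 101–360 (AQI 101–150). (150−101)·(189−101)/(360−101) + 101 = 49·88/259 + 101 ≈ 117.65 → 118.
O₃: 0.05228 ∈ [0.03102, 0.08107] ↔ index [51, 100].
51 + (0.05228−0.03102)·(100−51)/(0.08107−0.03102) = 51 + 0.02126·49/0.05005 ≈ 71.81, so AQI = 72.
Sub-indices: CO→53, PM10→141, SO₂→191, NO₂→118, O₃→72. Ranked high→low: 191, 141, 118, 72, 53. Second-highest sub-index = 141.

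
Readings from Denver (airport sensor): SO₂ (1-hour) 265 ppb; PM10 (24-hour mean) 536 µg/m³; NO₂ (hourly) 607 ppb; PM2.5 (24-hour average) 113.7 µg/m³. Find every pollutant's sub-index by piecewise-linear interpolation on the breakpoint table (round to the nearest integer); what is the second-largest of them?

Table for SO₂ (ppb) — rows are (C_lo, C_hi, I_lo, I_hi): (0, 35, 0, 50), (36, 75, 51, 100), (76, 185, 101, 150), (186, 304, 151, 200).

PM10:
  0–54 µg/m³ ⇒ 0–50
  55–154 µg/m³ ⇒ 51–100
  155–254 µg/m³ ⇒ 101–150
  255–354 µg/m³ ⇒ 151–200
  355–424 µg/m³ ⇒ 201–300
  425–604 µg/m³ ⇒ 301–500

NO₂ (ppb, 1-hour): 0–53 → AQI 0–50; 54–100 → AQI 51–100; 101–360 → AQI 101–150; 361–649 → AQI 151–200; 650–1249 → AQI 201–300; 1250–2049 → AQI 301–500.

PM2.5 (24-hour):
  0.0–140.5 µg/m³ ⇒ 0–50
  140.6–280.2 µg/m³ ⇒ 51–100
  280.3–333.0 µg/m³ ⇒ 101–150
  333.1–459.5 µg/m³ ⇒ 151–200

SO₂: row 186–304 (AQI 151–200). (200−151)·(265−186)/(304−186) + 151 = 49·79/118 + 151 ≈ 183.81 → 184.
PM10: row 425–604 (AQI 301–500). (500−301)·(536−425)/(604−425) + 301 = 199·111/179 + 301 ≈ 424.40 → 424.
NO₂: 607 ∈ [361, 649] ↔ index [151, 200].
151 + (607−361)·(200−151)/(649−361) = 151 + 246·49/288 ≈ 192.85, so AQI = 193.
PM2.5: row 0.0–140.5 (AQI 0–50). (50−0)·(113.7−0.0)/(140.5−0.0) + 0 = 50·113.7/140.5 + 0 ≈ 40.46 → 40.
Sub-indices: SO₂→184, PM10→424, NO₂→193, PM2.5→40. Ranked high→low: 424, 193, 184, 40. Second-highest sub-index = 193.

193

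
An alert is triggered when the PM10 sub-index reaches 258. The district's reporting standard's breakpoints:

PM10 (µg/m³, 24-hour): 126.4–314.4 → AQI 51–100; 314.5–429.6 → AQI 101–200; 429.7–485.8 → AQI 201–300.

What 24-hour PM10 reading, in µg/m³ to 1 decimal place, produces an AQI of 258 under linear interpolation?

AQI 258 lies in the 201–300 band, which corresponds to 429.7–485.8 µg/m³.
C = 429.7 + (258−201)×(485.8−429.7)/(300−201) = 429.7 + 57×56.1/99 ≈ 462.000 µg/m³ → 462.0 µg/m³ to 1 dp.

462.0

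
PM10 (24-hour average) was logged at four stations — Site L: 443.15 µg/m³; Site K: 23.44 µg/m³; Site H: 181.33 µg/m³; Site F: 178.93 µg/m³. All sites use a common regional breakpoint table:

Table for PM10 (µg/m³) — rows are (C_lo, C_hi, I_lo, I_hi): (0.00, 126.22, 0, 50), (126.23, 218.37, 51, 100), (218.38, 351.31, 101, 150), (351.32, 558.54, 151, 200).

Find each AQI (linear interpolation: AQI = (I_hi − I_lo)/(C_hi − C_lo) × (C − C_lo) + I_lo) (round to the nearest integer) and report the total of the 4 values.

Site L 443.15: bracket 351.32–558.54 → index 151–200; slope 49/207.22, offset 91.83.
AQI = 151 + 49/207.22·91.83 ≈ 172.71 ⇒ 173.
Site K: 23.44 lies in 0.00–126.22, so I_lo=0, I_hi=50, C_lo=0.00, C_hi=126.22.
(50−0)/(126.22−0.00) × (23.44−0.00) + 0 = 50/126.22 × 23.44 + 0 ≈ 9.29 → 9.
Site H: row 126.23–218.37 (AQI 51–100). (100−51)·(181.33−126.23)/(218.37−126.23) + 51 = 49·55.10/92.14 + 51 ≈ 80.30 → 80.
Site F: 178.93 ∈ [126.23, 218.37] ↔ index [51, 100].
51 + (178.93−126.23)·(100−51)/(218.37−126.23) = 51 + 52.70·49/92.14 ≈ 79.03, so AQI = 79.
AQIs: Site L=173, Site K=9, Site H=80, Site F=79. Sum = 173 + 9 + 80 + 79 = 341.

341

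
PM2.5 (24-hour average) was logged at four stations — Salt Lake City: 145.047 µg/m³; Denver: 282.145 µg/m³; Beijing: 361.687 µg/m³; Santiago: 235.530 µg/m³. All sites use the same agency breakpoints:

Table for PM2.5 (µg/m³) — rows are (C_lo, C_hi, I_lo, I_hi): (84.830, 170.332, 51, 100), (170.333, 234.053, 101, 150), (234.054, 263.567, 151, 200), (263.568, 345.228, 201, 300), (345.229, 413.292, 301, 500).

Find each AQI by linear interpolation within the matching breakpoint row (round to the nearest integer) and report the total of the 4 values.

812

Salt Lake City: 145.047 ∈ [84.830, 170.332] ↔ index [51, 100].
51 + (145.047−84.830)·(100−51)/(170.332−84.830) = 51 + 60.217·49/85.502 ≈ 85.51, so AQI = 86.
Denver: row 263.568–345.228 (AQI 201–300). (300−201)·(282.145−263.568)/(345.228−263.568) + 201 = 99·18.577/81.660 + 201 ≈ 223.52 → 224.
Beijing: 361.687 ∈ [345.229, 413.292] ↔ index [301, 500].
301 + (361.687−345.229)·(500−301)/(413.292−345.229) = 301 + 16.458·199/68.063 ≈ 349.12, so AQI = 349.
Santiago: 235.530 lies in 234.054–263.567, so I_lo=151, I_hi=200, C_lo=234.054, C_hi=263.567.
(200−151)/(263.567−234.054) × (235.530−234.054) + 151 = 49/29.513 × 1.476 + 151 ≈ 153.45 → 153.
AQIs: Salt Lake City=86, Denver=224, Beijing=349, Santiago=153. Sum = 86 + 224 + 349 + 153 = 812.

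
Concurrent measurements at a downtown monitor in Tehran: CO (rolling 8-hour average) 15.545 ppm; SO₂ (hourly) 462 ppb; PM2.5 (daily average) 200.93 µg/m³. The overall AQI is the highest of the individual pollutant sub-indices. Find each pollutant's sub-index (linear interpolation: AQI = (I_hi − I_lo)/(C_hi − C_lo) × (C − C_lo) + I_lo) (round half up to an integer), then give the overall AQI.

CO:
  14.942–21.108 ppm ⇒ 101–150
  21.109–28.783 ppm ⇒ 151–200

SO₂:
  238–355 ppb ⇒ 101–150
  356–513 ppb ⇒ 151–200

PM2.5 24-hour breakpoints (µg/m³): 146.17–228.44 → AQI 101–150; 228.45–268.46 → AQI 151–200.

184

CO: row 14.942–21.108 (AQI 101–150). (150−101)·(15.545−14.942)/(21.108−14.942) + 101 = 49·0.603/6.166 + 101 ≈ 105.79 → 106.
SO₂: 462 ∈ [356, 513] ↔ index [151, 200].
151 + (462−356)·(200−151)/(513−356) = 151 + 106·49/157 ≈ 184.08, so AQI = 184.
PM2.5: 200.93 ∈ [146.17, 228.44] ↔ index [101, 150].
101 + (200.93−146.17)·(150−101)/(228.44−146.17) = 101 + 54.76·49/82.27 ≈ 133.62, so AQI = 134.
Sub-indices: CO→106, SO₂→184, PM2.5→134. Overall AQI = max = 184; dominant pollutant is SO₂.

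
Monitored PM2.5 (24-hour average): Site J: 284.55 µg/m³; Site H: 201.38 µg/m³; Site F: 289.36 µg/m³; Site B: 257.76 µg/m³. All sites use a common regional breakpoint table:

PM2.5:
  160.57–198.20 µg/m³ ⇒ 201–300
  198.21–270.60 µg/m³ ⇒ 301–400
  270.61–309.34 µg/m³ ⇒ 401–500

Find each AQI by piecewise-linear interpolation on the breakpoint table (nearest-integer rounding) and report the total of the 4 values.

1573

Site J: 284.55 ∈ [270.61, 309.34] ↔ index [401, 500].
401 + (284.55−270.61)·(500−401)/(309.34−270.61) = 401 + 13.94·99/38.73 ≈ 436.63, so AQI = 437.
Site H: row 198.21–270.60 (AQI 301–400). (400−301)·(201.38−198.21)/(270.60−198.21) + 301 = 99·3.17/72.39 + 301 ≈ 305.34 → 305.
Site F: row 270.61–309.34 (AQI 401–500). (500−401)·(289.36−270.61)/(309.34−270.61) + 401 = 99·18.75/38.73 + 401 ≈ 448.93 → 449.
Site B: 257.76 lies in 198.21–270.60, so I_lo=301, I_hi=400, C_lo=198.21, C_hi=270.60.
(400−301)/(270.60−198.21) × (257.76−198.21) + 301 = 99/72.39 × 59.55 + 301 ≈ 382.44 → 382.
AQIs: Site J=437, Site H=305, Site F=449, Site B=382. Sum = 437 + 305 + 449 + 382 = 1573.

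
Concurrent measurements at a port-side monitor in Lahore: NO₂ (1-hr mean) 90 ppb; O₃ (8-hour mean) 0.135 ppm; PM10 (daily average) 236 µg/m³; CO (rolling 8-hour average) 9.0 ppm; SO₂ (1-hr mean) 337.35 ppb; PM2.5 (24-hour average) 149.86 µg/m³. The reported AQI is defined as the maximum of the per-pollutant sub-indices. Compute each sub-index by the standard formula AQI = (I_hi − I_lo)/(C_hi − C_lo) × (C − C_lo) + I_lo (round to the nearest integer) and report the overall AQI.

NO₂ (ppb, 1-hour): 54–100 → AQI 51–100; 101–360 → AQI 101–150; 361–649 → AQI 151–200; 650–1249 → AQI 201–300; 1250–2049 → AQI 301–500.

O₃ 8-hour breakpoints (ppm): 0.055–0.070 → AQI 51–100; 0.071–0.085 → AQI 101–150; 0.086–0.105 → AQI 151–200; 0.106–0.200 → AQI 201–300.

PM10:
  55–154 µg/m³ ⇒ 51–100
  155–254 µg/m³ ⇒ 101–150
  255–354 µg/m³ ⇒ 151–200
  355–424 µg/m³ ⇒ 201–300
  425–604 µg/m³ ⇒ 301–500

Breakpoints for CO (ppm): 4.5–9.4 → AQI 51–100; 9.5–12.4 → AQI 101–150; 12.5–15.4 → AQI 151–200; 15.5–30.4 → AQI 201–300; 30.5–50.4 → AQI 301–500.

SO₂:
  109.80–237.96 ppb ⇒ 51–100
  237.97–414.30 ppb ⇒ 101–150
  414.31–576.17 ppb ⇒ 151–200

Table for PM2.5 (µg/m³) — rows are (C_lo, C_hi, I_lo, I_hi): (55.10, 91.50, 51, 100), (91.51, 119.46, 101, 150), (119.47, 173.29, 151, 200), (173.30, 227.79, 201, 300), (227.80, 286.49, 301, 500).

232

NO₂: 90 lies in 54–100, so I_lo=51, I_hi=100, C_lo=54, C_hi=100.
(100−51)/(100−54) × (90−54) + 51 = 49/46 × 36 + 51 ≈ 89.35 → 89.
O₃: 0.135 lies in 0.106–0.200, so I_lo=201, I_hi=300, C_lo=0.106, C_hi=0.200.
(300−201)/(0.200−0.106) × (0.135−0.106) + 201 = 99/0.094 × 0.029 + 201 ≈ 231.54 → 232.
PM10: row 155–254 (AQI 101–150). (150−101)·(236−155)/(254−155) + 101 = 49·81/99 + 101 ≈ 141.09 → 141.
CO 9.0: bracket 4.5–9.4 → index 51–100; slope 49/4.9, offset 4.5.
AQI = 51 + 49/4.9·4.5 ≈ 96.00 ⇒ 96.
SO₂: 337.35 ∈ [237.97, 414.30] ↔ index [101, 150].
101 + (337.35−237.97)·(150−101)/(414.30−237.97) = 101 + 99.38·49/176.33 ≈ 128.62, so AQI = 129.
PM2.5: row 119.47–173.29 (AQI 151–200). (200−151)·(149.86−119.47)/(173.29−119.47) + 151 = 49·30.39/53.82 + 151 ≈ 178.67 → 179.
Sub-indices: NO₂→89, O₃→232, PM10→141, CO→96, SO₂→129, PM2.5→179. Overall AQI = max = 232; dominant pollutant is O₃.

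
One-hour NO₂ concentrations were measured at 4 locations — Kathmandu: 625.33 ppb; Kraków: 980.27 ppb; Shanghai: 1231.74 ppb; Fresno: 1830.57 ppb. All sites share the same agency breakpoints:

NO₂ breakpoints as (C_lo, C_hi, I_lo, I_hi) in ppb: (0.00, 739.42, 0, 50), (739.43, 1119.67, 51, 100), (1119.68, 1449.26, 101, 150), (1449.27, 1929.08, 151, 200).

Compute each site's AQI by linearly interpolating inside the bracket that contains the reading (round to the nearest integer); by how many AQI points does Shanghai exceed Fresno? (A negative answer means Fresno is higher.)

Kathmandu 625.33: bracket 0.00–739.42 → index 0–50; slope 50/739.42, offset 625.33.
AQI = 0 + 50/739.42·625.33 ≈ 42.29 ⇒ 42.
Kraków: 980.27 ∈ [739.43, 1119.67] ↔ index [51, 100].
51 + (980.27−739.43)·(100−51)/(1119.67−739.43) = 51 + 240.84·49/380.24 ≈ 82.04, so AQI = 82.
Shanghai: row 1119.68–1449.26 (AQI 101–150). (150−101)·(1231.74−1119.68)/(1449.26−1119.68) + 101 = 49·112.06/329.58 + 101 ≈ 117.66 → 118.
Fresno: row 1449.27–1929.08 (AQI 151–200). (200−151)·(1830.57−1449.27)/(1929.08−1449.27) + 151 = 49·381.30/479.81 + 151 ≈ 189.94 → 190.
AQIs: Kathmandu=42, Kraków=82, Shanghai=118, Fresno=190. Shanghai (118) − Fresno (190) = -72.

-72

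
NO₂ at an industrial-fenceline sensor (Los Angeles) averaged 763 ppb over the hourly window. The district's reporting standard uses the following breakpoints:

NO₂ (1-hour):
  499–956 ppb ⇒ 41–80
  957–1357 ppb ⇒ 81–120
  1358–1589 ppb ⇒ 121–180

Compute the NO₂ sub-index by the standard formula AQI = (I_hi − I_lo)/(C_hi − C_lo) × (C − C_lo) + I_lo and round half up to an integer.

64

NO₂: row 499–956 (AQI 41–80). (80−41)·(763−499)/(956−499) + 41 = 39·264/457 + 41 ≈ 63.53 → 64.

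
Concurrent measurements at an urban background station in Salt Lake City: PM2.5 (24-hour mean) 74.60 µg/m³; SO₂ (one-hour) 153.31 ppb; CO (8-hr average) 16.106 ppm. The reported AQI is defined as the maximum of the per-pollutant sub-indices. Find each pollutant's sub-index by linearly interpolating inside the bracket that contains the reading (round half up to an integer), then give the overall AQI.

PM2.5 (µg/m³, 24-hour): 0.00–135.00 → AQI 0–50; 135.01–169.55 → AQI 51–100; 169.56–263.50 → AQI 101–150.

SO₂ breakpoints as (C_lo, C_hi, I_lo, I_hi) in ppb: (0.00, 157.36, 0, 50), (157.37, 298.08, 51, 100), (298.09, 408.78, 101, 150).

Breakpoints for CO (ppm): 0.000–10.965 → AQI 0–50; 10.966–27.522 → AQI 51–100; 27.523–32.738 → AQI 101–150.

PM2.5: 74.60 ∈ [0.00, 135.00] ↔ index [0, 50].
0 + (74.60−0.00)·(50−0)/(135.00−0.00) = 0 + 74.60·50/135.00 ≈ 27.63, so AQI = 28.
SO₂: 153.31 ∈ [0.00, 157.36] ↔ index [0, 50].
0 + (153.31−0.00)·(50−0)/(157.36−0.00) = 0 + 153.31·50/157.36 ≈ 48.71, so AQI = 49.
CO: row 10.966–27.522 (AQI 51–100). (100−51)·(16.106−10.966)/(27.522−10.966) + 51 = 49·5.140/16.556 + 51 ≈ 66.21 → 66.
Sub-indices: PM2.5→28, SO₂→49, CO→66. Overall AQI = max = 66; dominant pollutant is CO.
AQI 66: Moderate.

66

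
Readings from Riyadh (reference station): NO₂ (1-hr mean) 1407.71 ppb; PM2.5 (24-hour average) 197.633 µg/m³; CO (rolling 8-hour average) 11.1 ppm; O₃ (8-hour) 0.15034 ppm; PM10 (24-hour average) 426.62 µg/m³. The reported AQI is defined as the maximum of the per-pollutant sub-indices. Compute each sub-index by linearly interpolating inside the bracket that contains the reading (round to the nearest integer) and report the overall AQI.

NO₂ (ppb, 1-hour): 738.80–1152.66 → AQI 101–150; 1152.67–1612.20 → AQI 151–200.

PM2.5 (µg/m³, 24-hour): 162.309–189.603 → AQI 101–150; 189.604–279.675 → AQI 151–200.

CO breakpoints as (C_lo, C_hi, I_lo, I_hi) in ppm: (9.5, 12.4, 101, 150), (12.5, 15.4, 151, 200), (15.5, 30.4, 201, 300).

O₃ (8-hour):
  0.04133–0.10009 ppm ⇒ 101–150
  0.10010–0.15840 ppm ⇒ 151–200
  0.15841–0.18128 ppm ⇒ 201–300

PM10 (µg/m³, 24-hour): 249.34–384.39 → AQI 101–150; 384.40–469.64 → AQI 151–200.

193

NO₂: row 1152.67–1612.20 (AQI 151–200). (200−151)·(1407.71−1152.67)/(1612.20−1152.67) + 151 = 49·255.04/459.53 + 151 ≈ 178.20 → 178.
PM2.5: row 189.604–279.675 (AQI 151–200). (200−151)·(197.633−189.604)/(279.675−189.604) + 151 = 49·8.029/90.071 + 151 ≈ 155.37 → 155.
CO: row 9.5–12.4 (AQI 101–150). (150−101)·(11.1−9.5)/(12.4−9.5) + 101 = 49·1.6/2.9 + 101 ≈ 128.03 → 128.
O₃: 0.15034 ∈ [0.10010, 0.15840] ↔ index [151, 200].
151 + (0.15034−0.10010)·(200−151)/(0.15840−0.10010) = 151 + 0.05024·49/0.05830 ≈ 193.23, so AQI = 193.
PM10 426.62: bracket 384.40–469.64 → index 151–200; slope 49/85.24, offset 42.22.
AQI = 151 + 49/85.24·42.22 ≈ 175.27 ⇒ 175.
Sub-indices: NO₂→178, PM2.5→155, CO→128, O₃→193, PM10→175. Overall AQI = max = 193; dominant pollutant is O₃.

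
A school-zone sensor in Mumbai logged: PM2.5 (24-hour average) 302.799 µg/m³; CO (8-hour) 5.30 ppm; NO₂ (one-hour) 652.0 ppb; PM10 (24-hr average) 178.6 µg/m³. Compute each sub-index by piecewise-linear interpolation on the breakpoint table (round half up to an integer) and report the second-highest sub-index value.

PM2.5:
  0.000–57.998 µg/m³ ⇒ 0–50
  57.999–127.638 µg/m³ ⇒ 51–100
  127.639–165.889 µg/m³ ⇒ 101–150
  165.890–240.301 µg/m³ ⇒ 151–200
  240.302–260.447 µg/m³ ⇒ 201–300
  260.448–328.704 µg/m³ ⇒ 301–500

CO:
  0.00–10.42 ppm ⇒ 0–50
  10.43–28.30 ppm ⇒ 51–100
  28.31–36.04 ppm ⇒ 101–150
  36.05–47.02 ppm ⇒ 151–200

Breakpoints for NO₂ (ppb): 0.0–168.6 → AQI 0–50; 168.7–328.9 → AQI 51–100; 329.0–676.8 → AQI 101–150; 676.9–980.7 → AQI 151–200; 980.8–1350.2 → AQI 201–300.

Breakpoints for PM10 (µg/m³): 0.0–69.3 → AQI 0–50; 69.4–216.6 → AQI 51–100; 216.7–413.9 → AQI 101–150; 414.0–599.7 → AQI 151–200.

147

PM2.5: 302.799 lies in 260.448–328.704, so I_lo=301, I_hi=500, C_lo=260.448, C_hi=328.704.
(500−301)/(328.704−260.448) × (302.799−260.448) + 301 = 199/68.256 × 42.351 + 301 ≈ 424.47 → 424.
CO: 5.30 ∈ [0.00, 10.42] ↔ index [0, 50].
0 + (5.30−0.00)·(50−0)/(10.42−0.00) = 0 + 5.30·50/10.42 ≈ 25.43, so AQI = 25.
NO₂: row 329.0–676.8 (AQI 101–150). (150−101)·(652.0−329.0)/(676.8−329.0) + 101 = 49·323.0/347.8 + 101 ≈ 146.51 → 147.
PM10: row 69.4–216.6 (AQI 51–100). (100−51)·(178.6−69.4)/(216.6−69.4) + 51 = 49·109.2/147.2 + 51 ≈ 87.35 → 87.
Sub-indices: PM2.5→424, CO→25, NO₂→147, PM10→87. Ranked high→low: 424, 147, 87, 25. Second-highest sub-index = 147.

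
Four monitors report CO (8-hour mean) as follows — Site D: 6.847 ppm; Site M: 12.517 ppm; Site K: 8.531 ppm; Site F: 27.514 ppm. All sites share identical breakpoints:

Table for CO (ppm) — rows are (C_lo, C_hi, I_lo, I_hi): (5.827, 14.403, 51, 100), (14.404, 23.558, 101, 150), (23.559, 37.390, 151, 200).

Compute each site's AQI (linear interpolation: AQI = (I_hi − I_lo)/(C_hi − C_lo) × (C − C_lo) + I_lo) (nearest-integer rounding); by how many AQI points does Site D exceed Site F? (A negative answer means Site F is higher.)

Site D 6.847: bracket 5.827–14.403 → index 51–100; slope 49/8.576, offset 1.020.
AQI = 51 + 49/8.576·1.020 ≈ 56.83 ⇒ 57.
Site M: 12.517 lies in 5.827–14.403, so I_lo=51, I_hi=100, C_lo=5.827, C_hi=14.403.
(100−51)/(14.403−5.827) × (12.517−5.827) + 51 = 49/8.576 × 6.690 + 51 ≈ 89.22 → 89.
Site K 8.531: bracket 5.827–14.403 → index 51–100; slope 49/8.576, offset 2.704.
AQI = 51 + 49/8.576·2.704 ≈ 66.45 ⇒ 66.
Site F 27.514: bracket 23.559–37.390 → index 151–200; slope 49/13.831, offset 3.955.
AQI = 151 + 49/13.831·3.955 ≈ 165.01 ⇒ 165.
AQIs: Site D=57, Site M=89, Site K=66, Site F=165. Site D (57) − Site F (165) = -108.

-108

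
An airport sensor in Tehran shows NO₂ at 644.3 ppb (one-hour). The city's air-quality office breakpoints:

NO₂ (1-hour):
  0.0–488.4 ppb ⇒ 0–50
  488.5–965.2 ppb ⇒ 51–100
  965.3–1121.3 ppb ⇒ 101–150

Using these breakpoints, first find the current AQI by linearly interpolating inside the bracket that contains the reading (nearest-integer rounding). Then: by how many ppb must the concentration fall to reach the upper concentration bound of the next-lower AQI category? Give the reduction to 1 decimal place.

155.9

NO₂ 644.3: bracket 488.5–965.2 → index 51–100; slope 49/476.7, offset 155.8.
AQI = 51 + 49/476.7·155.8 ≈ 67.01 ⇒ 67.
Current AQI 67 is in the Moderate range (51–100). The next-lower category tops out at AQI 50, whose upper concentration bound is 488.4 ppb.
Reduction needed = 644.3 − 488.4 = 155.9 ppb.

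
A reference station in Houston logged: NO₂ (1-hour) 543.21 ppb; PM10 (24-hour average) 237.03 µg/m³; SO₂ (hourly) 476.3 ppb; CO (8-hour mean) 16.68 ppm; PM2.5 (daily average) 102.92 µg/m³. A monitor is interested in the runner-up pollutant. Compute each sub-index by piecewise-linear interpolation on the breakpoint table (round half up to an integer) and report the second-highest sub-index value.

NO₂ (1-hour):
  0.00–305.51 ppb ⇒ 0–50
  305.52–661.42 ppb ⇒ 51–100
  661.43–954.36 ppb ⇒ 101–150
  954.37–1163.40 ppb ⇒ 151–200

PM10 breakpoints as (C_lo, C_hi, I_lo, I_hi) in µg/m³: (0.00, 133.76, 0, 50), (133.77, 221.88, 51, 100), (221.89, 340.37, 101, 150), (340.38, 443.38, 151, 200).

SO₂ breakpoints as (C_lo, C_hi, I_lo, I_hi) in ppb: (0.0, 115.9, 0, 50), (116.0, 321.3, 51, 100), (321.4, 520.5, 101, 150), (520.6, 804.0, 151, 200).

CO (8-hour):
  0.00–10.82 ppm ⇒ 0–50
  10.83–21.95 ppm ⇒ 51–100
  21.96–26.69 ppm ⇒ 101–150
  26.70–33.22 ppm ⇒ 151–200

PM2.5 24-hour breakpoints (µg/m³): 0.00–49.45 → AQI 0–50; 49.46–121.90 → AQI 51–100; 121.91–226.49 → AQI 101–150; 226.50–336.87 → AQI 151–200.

NO₂: 543.21 lies in 305.52–661.42, so I_lo=51, I_hi=100, C_lo=305.52, C_hi=661.42.
(100−51)/(661.42−305.52) × (543.21−305.52) + 51 = 49/355.90 × 237.69 + 51 ≈ 83.72 → 84.
PM10: 237.03 ∈ [221.89, 340.37] ↔ index [101, 150].
101 + (237.03−221.89)·(150−101)/(340.37−221.89) = 101 + 15.14·49/118.48 ≈ 107.26, so AQI = 107.
SO₂ 476.3: bracket 321.4–520.5 → index 101–150; slope 49/199.1, offset 154.9.
AQI = 101 + 49/199.1·154.9 ≈ 139.12 ⇒ 139.
CO 16.68: bracket 10.83–21.95 → index 51–100; slope 49/11.12, offset 5.85.
AQI = 51 + 49/11.12·5.85 ≈ 76.78 ⇒ 77.
PM2.5 102.92: bracket 49.46–121.90 → index 51–100; slope 49/72.44, offset 53.46.
AQI = 51 + 49/72.44·53.46 ≈ 87.16 ⇒ 87.
Sub-indices: NO₂→84, PM10→107, SO₂→139, CO→77, PM2.5→87. Ranked high→low: 139, 107, 87, 84, 77. Second-highest sub-index = 107.

107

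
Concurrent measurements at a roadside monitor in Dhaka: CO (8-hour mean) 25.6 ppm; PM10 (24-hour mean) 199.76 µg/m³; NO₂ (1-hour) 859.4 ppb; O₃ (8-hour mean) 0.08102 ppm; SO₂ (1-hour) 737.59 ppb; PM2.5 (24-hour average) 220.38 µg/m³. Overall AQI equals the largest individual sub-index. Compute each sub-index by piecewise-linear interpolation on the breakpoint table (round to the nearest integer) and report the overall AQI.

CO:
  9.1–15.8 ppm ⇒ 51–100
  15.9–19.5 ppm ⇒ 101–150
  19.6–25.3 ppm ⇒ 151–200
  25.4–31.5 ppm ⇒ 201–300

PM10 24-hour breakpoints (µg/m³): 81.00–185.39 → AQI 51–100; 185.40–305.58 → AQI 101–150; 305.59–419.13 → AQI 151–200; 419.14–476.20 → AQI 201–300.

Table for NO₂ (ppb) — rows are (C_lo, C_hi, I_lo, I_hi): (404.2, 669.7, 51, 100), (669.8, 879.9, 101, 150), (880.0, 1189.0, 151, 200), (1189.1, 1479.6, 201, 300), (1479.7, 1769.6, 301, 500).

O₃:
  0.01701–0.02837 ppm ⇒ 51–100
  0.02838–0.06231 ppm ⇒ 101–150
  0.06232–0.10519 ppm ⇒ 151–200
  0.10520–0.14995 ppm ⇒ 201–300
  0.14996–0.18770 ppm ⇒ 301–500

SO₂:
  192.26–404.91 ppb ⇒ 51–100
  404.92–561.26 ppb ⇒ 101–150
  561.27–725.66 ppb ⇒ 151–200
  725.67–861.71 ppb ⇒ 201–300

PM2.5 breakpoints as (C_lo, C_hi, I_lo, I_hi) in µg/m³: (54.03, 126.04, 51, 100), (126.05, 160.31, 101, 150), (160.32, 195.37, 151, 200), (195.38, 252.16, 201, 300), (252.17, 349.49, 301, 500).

245

CO: 25.6 ∈ [25.4, 31.5] ↔ index [201, 300].
201 + (25.6−25.4)·(300−201)/(31.5−25.4) = 201 + 0.2·99/6.1 ≈ 204.25, so AQI = 204.
PM10 199.76: bracket 185.40–305.58 → index 101–150; slope 49/120.18, offset 14.36.
AQI = 101 + 49/120.18·14.36 ≈ 106.85 ⇒ 107.
NO₂ 859.4: bracket 669.8–879.9 → index 101–150; slope 49/210.1, offset 189.6.
AQI = 101 + 49/210.1·189.6 ≈ 145.22 ⇒ 145.
O₃: 0.08102 lies in 0.06232–0.10519, so I_lo=151, I_hi=200, C_lo=0.06232, C_hi=0.10519.
(200−151)/(0.10519−0.06232) × (0.08102−0.06232) + 151 = 49/0.04287 × 0.01870 + 151 ≈ 172.37 → 172.
SO₂: 737.59 lies in 725.67–861.71, so I_lo=201, I_hi=300, C_lo=725.67, C_hi=861.71.
(300−201)/(861.71−725.67) × (737.59−725.67) + 201 = 99/136.04 × 11.92 + 201 ≈ 209.67 → 210.
PM2.5: 220.38 lies in 195.38–252.16, so I_lo=201, I_hi=300, C_lo=195.38, C_hi=252.16.
(300−201)/(252.16−195.38) × (220.38−195.38) + 201 = 99/56.78 × 25.00 + 201 ≈ 244.59 → 245.
Sub-indices: CO→204, PM10→107, NO₂→145, O₃→172, SO₂→210, PM2.5→245. Overall AQI = max = 245; dominant pollutant is PM2.5.
AQI 245: Very Unhealthy.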